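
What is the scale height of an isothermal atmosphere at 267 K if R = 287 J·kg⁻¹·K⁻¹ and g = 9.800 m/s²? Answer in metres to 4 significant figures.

H ≈ 7819 m

The scale height of an isothermal atmosphere is H = RT/g.
H = 287 × 267 / 9.800 = 76629/9.800 = 7819.3 m.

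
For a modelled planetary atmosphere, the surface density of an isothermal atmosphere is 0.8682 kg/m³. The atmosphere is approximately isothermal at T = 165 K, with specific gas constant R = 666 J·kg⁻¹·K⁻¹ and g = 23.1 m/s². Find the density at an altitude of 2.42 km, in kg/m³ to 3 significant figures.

ρ ≈ 0.522 kg/m³

Scale height: H = RT/g = 666 × 165 / 23.1 = 4757.1 m.
In an isothermal atmosphere, density decays like pressure: ρ = ρ₀ exp(−z/H).
z/H = 2420.0/4757.1 = 0.50871; exp(−0.50871) = 0.60127.
ρ = 0.8682 × 0.60127 = 0.52202 kg/m³.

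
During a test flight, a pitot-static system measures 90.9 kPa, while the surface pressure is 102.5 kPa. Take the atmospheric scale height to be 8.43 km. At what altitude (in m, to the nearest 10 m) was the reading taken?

z ≈ 1010 m

Invert the barometric formula: z = H ln(P₀/P).
P₀/P = 102.5/90.9 = 1.1276; ln(1.1276) = 0.12009.
z = 8430.0 × 0.12009 = 1012.4 m.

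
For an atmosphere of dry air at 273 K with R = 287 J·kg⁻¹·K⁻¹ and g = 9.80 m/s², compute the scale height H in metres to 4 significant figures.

The scale height of an isothermal atmosphere is H = RT/g.
H = 287 × 273 / 9.80 = 78351/9.80 = 7995.0 m.

H ≈ 7995 m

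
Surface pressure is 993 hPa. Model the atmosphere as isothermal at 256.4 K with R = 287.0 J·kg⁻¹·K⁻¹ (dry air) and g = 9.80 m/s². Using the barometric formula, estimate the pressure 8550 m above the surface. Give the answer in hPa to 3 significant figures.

P ≈ 318 hPa

Scale height: H = RT/g = 287.0 × 256.4 / 9.80 = 7508.9 m.
Barometric formula: P = P₀ exp(−z/H).
z/H = 8550.0/7508.9 = 1.1386; exp(−1.1386) = 0.32027.
P = 993 × 0.32027 = 318.03 hPa.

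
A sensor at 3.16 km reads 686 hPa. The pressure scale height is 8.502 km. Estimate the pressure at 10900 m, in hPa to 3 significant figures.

Between two levels, P₂ = P₁ exp(−Δz/H) with Δz = z₂ − z₁.
Δz = 10900 − 3160.0 = 7740.0 m; Δz/H = 7740.0/8502.0 = 0.91037.
P₂ = 686 × exp(−0.91037) = 686 × 0.40238 = 276.03 hPa.

P ≈ 276 hPa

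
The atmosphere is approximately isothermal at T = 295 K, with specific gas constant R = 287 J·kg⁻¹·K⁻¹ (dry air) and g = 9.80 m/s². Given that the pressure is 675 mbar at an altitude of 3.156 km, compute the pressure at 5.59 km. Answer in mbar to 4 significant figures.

Scale height: H = RT/g = 287 × 295 / 9.80 = 8639.3 m.
Between two levels, P₂ = P₁ exp(−Δz/H) with Δz = z₂ − z₁.
Δz = 5590.0 − 3156.0 = 2434.0 m; Δz/H = 2434.0/8639.3 = 0.28174.
P₂ = 675 × exp(−0.28174) = 675 × 0.75447 = 509.27 mbar.

P ≈ 509.3 mbar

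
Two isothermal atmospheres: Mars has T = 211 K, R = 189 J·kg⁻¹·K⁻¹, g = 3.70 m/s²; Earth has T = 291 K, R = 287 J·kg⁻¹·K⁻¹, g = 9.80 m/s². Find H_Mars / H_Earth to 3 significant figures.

H_Mars/H_Earth ≈ 1.26

H = RT/g for each body.
H_Mars = 189 × 211 / 3.70 = 10778 m.
H_Earth = 287 × 291 / 9.80 = 8522.1 m.
H_Mars/H_Earth = 10778/8522.1 = 1.2647.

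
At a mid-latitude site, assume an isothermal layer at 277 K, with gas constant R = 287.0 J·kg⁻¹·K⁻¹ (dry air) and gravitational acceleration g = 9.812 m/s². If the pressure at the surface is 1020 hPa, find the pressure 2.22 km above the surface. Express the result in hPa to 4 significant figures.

P ≈ 775.5 hPa

Scale height: H = RT/g = 287.0 × 277 / 9.812 = 8102.2 m.
Barometric formula: P = P₀ exp(−z/H).
z/H = 2220.0/8102.2 = 0.27400; exp(−0.27400) = 0.76033.
P = 1020 × 0.76033 = 775.54 hPa.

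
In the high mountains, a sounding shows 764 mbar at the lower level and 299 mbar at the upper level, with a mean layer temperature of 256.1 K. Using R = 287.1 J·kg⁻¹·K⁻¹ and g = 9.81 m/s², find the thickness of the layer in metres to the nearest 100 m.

Δz ≈ 7000 m

Hypsometric equation: Δz = (R T̄/g) ln(P₁/P₂).
R T̄/g = 287.1 × 256.1 / 9.81 = 7495.0 m.
ln(764/299) = ln(2.5552) = 0.93813.
Δz = 7495.0 × 0.93813 = 7031.3 m.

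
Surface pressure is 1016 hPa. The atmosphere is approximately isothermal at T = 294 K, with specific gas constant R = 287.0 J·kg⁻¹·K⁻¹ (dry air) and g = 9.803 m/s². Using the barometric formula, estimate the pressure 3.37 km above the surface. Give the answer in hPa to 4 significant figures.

Scale height: H = RT/g = 287.0 × 294 / 9.803 = 8607.4 m.
Barometric formula: P = P₀ exp(−z/H).
z/H = 3370.0/8607.4 = 0.39152; exp(−0.39152) = 0.67603.
P = 1016 × 0.67603 = 686.85 hPa.

P ≈ 686.8 hPa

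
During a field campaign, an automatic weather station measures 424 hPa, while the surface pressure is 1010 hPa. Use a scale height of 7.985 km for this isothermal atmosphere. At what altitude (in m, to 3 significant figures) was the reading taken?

Invert the barometric formula: z = H ln(P₀/P).
P₀/P = 1010/424 = 2.3821; ln(2.3821) = 0.86798.
z = 7985.0 × 0.86798 = 6930.8 m.

z ≈ 6930 m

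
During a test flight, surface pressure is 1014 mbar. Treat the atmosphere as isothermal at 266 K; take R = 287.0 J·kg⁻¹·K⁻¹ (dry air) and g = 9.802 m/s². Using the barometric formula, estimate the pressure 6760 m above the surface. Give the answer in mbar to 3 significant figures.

Scale height: H = RT/g = 287.0 × 266 / 9.802 = 7788.4 m.
Barometric formula: P = P₀ exp(−z/H).
z/H = 6760.0/7788.4 = 0.86796; exp(−0.86796) = 0.41981.
P = 1014 × 0.41981 = 425.69 mbar.

P ≈ 426 mbar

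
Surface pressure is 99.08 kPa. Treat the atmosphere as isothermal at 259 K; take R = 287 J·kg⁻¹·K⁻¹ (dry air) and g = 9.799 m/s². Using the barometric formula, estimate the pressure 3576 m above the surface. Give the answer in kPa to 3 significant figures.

Scale height: H = RT/g = 287 × 259 / 9.799 = 7585.8 m.
Barometric formula: P = P₀ exp(−z/H).
z/H = 3576.0/7585.8 = 0.47141; exp(−0.47141) = 0.62412.
P = 99.08 × 0.62412 = 61.838 kPa.

P ≈ 61.8 kPa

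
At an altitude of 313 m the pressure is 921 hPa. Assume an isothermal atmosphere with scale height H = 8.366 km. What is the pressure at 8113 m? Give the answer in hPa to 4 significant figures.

P ≈ 362.5 hPa

Between two levels, P₂ = P₁ exp(−Δz/H) with Δz = z₂ − z₁.
Δz = 8113.0 − 313.00 = 7800.0 m; Δz/H = 7800.0/8366.0 = 0.93235.
P₂ = 921 × exp(−0.93235) = 921 × 0.39363 = 362.53 hPa.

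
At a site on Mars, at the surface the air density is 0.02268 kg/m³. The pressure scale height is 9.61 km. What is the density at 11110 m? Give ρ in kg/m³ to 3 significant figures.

ρ ≈ 0.00714 kg/m³

In an isothermal atmosphere, density decays like pressure: ρ = ρ₀ exp(−z/H).
z/H = 11110/9610.0 = 1.1561; exp(−1.1561) = 0.31471.
ρ = 0.02268 × 0.31471 = 0.0071376 kg/m³.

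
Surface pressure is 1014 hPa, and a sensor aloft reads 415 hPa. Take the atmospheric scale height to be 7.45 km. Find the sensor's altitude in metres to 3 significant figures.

z ≈ 6660 m

Invert the barometric formula: z = H ln(P₀/P).
P₀/P = 1014/415 = 2.4434; ln(2.4434) = 0.89339.
z = 7450.0 × 0.89339 = 6655.8 m.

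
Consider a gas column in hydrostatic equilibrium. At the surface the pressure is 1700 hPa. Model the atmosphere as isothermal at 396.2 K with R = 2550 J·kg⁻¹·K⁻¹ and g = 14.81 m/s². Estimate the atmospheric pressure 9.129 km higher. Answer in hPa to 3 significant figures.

P ≈ 1490 hPa

Scale height: H = RT/g = 2550 × 396.2 / 14.81 = 68218 m.
Barometric formula: P = P₀ exp(−z/H).
z/H = 9129.0/68218 = 0.13382; exp(−0.13382) = 0.87475.
P = 1700 × 0.87475 = 1487.1 hPa.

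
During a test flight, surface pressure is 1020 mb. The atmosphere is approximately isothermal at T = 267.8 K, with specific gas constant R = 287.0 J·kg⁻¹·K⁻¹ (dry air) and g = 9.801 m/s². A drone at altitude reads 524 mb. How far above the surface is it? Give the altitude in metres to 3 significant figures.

z ≈ 5220 m

Scale height: H = RT/g = 287.0 × 267.8 / 9.801 = 7841.9 m.
Invert the barometric formula: z = H ln(P₀/P).
P₀/P = 1020/524 = 1.9466; ln(1.9466) = 0.66608.
z = 7841.9 × 0.66608 = 5223.3 m.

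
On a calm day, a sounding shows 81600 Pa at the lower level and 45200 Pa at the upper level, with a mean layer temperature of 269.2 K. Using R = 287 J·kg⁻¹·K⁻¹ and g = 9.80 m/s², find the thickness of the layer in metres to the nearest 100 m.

Δz ≈ 4700 m

Hypsometric equation: Δz = (R T̄/g) ln(P₁/P₂).
R T̄/g = 287 × 269.2 / 9.80 = 7883.7 m.
ln(81600/45200) = ln(1.8053) = 0.59073.
Δz = 7883.7 × 0.59073 = 4657.1 m.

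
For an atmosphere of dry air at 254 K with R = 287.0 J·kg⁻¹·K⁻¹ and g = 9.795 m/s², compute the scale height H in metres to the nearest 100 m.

H ≈ 7400 m

The scale height of an isothermal atmosphere is H = RT/g.
H = 287.0 × 254 / 9.795 = 72898/9.795 = 7442.4 m.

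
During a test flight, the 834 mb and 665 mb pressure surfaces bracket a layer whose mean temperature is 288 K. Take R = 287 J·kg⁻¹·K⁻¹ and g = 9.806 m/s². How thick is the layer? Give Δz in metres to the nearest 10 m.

Δz ≈ 1910 m

Hypsometric equation: Δz = (R T̄/g) ln(P₁/P₂).
R T̄/g = 287 × 288 / 9.806 = 8429.1 m.
ln(834/665) = ln(1.2541) = 0.22642.
Δz = 8429.1 × 0.22642 = 1908.5 m.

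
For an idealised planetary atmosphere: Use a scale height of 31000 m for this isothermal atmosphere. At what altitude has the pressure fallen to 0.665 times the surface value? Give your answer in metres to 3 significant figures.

z ≈ 12600 m

Set P/P₀ = exp(−z/H) = 0.665, so z = −H ln(0.665).
−ln(0.665) = 0.40797; z = 31000 × 0.40797 = 12647 m.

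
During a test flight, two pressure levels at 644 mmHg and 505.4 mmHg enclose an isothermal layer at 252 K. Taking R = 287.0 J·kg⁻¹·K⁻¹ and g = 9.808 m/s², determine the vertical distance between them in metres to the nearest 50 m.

Δz ≈ 1800 m

Hypsometric equation: Δz = (R T̄/g) ln(P₁/P₂).
R T̄/g = 287.0 × 252 / 9.808 = 7374.0 m.
ln(644/505.4) = ln(1.2742) = 0.24232.
Δz = 7374.0 × 0.24232 = 1786.9 m.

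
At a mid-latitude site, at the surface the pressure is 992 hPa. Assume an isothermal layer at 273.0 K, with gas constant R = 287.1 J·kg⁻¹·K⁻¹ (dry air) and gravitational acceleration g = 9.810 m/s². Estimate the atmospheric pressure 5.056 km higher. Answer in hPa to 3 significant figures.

Scale height: H = RT/g = 287.1 × 273.0 / 9.810 = 7989.6 m.
Barometric formula: P = P₀ exp(−z/H).
z/H = 5056.0/7989.6 = 0.63282; exp(−0.63282) = 0.53109.
P = 992 × 0.53109 = 526.84 hPa.

P ≈ 527 hPa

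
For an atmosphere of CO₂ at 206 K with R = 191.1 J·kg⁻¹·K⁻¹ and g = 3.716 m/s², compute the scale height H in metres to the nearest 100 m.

H ≈ 10600 m

The scale height of an isothermal atmosphere is H = RT/g.
H = 191.1 × 206 / 3.716 = 39367/3.716 = 10594 m.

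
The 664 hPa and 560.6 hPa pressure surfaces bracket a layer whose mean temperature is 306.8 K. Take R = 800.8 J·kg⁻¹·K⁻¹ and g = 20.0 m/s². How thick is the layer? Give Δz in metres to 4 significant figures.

Hypsometric equation: Δz = (R T̄/g) ln(P₁/P₂).
R T̄/g = 800.8 × 306.8 / 20.0 = 12284 m.
ln(664/560.6) = ln(1.1844) = 0.16924.
Δz = 12284 × 0.16924 = 2078.9 m.

Δz ≈ 2079 m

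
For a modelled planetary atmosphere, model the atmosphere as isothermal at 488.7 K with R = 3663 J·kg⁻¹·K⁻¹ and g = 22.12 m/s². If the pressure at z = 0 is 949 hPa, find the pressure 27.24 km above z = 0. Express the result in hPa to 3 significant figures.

Scale height: H = RT/g = 3663 × 488.7 / 22.12 = 80927 m.
Barometric formula: P = P₀ exp(−z/H).
z/H = 27240/80927 = 0.33660; exp(−0.33660) = 0.71419.
P = 949 × 0.71419 = 677.77 hPa.

P ≈ 678 hPa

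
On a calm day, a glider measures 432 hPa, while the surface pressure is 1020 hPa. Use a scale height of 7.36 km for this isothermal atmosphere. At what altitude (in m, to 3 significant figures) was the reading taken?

z ≈ 6320 m

Invert the barometric formula: z = H ln(P₀/P).
P₀/P = 1020/432 = 2.3611; ln(2.3611) = 0.85913.
z = 7360.0 × 0.85913 = 6323.2 m.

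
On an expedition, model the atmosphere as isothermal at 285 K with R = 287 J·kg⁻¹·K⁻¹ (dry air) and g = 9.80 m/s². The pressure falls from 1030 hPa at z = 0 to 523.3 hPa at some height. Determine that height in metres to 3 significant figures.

z ≈ 5650 m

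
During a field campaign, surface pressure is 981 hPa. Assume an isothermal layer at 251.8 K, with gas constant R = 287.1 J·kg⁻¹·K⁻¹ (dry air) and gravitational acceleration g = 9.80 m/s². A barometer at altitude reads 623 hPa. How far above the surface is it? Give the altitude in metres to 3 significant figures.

z ≈ 3350 m

Scale height: H = RT/g = 287.1 × 251.8 / 9.80 = 7376.7 m.
Invert the barometric formula: z = H ln(P₀/P).
P₀/P = 981/623 = 1.5746; ln(1.5746) = 0.45400.
z = 7376.7 × 0.45400 = 3349.0 m.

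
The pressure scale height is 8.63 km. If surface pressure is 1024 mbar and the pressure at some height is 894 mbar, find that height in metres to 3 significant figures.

z ≈ 1170 m

Invert the barometric formula: z = H ln(P₀/P).
P₀/P = 1024/894 = 1.1454; ln(1.1454) = 0.13575.
z = 8630.0 × 0.13575 = 1171.5 m.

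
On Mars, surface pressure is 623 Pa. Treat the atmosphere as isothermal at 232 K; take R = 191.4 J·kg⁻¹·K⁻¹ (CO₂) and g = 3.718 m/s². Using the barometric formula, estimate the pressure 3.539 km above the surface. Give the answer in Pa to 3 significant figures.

Scale height: H = RT/g = 191.4 × 232 / 3.718 = 11943 m.
Barometric formula: P = P₀ exp(−z/H).
z/H = 3539.0/11943 = 0.29632; exp(−0.29632) = 0.74355.
P = 623 × 0.74355 = 463.23 Pa.

P ≈ 463 Pa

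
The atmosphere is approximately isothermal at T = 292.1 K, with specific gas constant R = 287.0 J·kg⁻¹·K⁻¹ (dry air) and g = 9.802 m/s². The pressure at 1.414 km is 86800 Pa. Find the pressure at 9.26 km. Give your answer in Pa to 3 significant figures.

P ≈ 34700 Pa

Scale height: H = RT/g = 287.0 × 292.1 / 9.802 = 8552.6 m.
Between two levels, P₂ = P₁ exp(−Δz/H) with Δz = z₂ − z₁.
Δz = 9260.0 − 1414.0 = 7846.0 m; Δz/H = 7846.0/8552.6 = 0.91738.
P₂ = 86800 × exp(−0.91738) = 86800 × 0.39956 = 34682 Pa.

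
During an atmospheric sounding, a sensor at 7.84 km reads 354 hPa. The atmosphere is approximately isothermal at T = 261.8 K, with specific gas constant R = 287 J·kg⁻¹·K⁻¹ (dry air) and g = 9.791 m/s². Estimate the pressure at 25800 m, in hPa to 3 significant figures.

Scale height: H = RT/g = 287 × 261.8 / 9.791 = 7674.0 m.
Between two levels, P₂ = P₁ exp(−Δz/H) with Δz = z₂ − z₁.
Δz = 25800 − 7840.0 = 17960 m; Δz/H = 17960/7674.0 = 2.3404.
P₂ = 354 × exp(−2.3404) = 354 × 0.096289 = 34.086 hPa.

P ≈ 34.1 hPa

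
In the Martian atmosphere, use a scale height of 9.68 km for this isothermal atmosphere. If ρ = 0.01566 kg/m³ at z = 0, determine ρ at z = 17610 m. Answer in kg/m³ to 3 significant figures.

ρ ≈ 0.00254 kg/m³

In an isothermal atmosphere, density decays like pressure: ρ = ρ₀ exp(−z/H).
z/H = 17610/9680.0 = 1.8192; exp(−1.8192) = 0.16216.
ρ = 0.01566 × 0.16216 = 0.0025394 kg/m³.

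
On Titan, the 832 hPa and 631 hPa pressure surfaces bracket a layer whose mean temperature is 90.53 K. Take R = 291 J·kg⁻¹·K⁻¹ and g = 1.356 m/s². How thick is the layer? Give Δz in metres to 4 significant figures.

Δz ≈ 5372 m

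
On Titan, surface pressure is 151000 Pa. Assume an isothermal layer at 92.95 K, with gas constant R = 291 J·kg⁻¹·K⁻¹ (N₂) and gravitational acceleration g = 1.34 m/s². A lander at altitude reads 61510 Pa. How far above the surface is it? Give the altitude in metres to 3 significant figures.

Scale height: H = RT/g = 291 × 92.95 / 1.34 = 20185 m.
Invert the barometric formula: z = H ln(P₀/P).
P₀/P = 151000/61510 = 2.4549; ln(2.4549) = 0.89809.
z = 20185 × 0.89809 = 18128 m.

z ≈ 18100 m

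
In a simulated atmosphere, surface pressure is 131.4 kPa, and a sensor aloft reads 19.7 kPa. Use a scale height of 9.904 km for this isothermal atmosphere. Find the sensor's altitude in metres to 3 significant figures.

Invert the barometric formula: z = H ln(P₀/P).
P₀/P = 131.4/19.7 = 6.6701; ln(6.6701) = 1.8976.
z = 9904.0 × 1.8976 = 18794 m.

z ≈ 18800 m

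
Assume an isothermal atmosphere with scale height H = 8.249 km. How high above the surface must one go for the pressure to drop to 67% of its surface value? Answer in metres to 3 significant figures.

z ≈ 3300 m

Set P/P₀ = exp(−z/H) = 0.67, so z = −H ln(0.67).
−ln(0.67) = 0.40048; z = 8249.0 × 0.40048 = 3303.6 m.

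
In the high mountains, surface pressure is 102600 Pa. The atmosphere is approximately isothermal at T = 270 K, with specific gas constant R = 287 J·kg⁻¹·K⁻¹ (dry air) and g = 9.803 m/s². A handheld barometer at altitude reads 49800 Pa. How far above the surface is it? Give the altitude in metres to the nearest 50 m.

Scale height: H = RT/g = 287 × 270 / 9.803 = 7904.7 m.
Invert the barometric formula: z = H ln(P₀/P).
P₀/P = 102600/49800 = 2.0602; ln(2.0602) = 0.72280.
z = 7904.7 × 0.72280 = 5713.5 m.

z ≈ 5700 m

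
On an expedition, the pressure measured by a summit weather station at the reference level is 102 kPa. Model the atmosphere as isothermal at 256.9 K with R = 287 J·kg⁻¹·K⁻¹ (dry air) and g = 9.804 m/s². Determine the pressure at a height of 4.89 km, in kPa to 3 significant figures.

Scale height: H = RT/g = 287 × 256.9 / 9.804 = 7520.4 m.
Barometric formula: P = P₀ exp(−z/H).
z/H = 4890.0/7520.4 = 0.65023; exp(−0.65023) = 0.52193.
P = 102 × 0.52193 = 53.237 kPa.

P ≈ 53.2 kPa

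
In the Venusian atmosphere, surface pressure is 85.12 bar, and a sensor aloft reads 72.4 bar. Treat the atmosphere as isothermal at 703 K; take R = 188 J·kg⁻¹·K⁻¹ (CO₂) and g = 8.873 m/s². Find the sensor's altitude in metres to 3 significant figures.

Scale height: H = RT/g = 188 × 703 / 8.873 = 14895 m.
Invert the barometric formula: z = H ln(P₀/P).
P₀/P = 85.12/72.4 = 1.1757; ln(1.1757) = 0.16186.
z = 14895 × 0.16186 = 2410.9 m.

z ≈ 2410 m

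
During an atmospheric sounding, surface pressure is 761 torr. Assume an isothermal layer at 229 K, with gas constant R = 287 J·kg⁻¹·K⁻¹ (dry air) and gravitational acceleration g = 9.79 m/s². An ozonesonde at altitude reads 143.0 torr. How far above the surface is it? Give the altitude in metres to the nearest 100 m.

Scale height: H = RT/g = 287 × 229 / 9.79 = 6713.3 m.
Invert the barometric formula: z = H ln(P₀/P).
P₀/P = 761/143.0 = 5.3217; ln(5.3217) = 1.6718.
z = 6713.3 × 1.6718 = 11223 m.

z ≈ 11200 m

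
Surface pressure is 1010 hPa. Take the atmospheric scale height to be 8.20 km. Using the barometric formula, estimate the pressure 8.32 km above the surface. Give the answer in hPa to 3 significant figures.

P ≈ 366 hPa

Barometric formula: P = P₀ exp(−z/H).
z/H = 8320.0/8200.0 = 1.0146; exp(−1.0146) = 0.36255.
P = 1010 × 0.36255 = 366.18 hPa.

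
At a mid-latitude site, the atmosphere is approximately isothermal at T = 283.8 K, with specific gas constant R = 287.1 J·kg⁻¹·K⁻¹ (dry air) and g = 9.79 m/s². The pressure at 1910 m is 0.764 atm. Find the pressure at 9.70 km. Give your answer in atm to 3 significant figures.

Scale height: H = RT/g = 287.1 × 283.8 / 9.79 = 8322.7 m.
Between two levels, P₂ = P₁ exp(−Δz/H) with Δz = z₂ − z₁.
Δz = 9700.0 − 1910.0 = 7790.0 m; Δz/H = 7790.0/8322.7 = 0.93599.
P₂ = 0.764 × exp(−0.93599) = 0.764 × 0.39220 = 0.29964 atm.

P ≈ 0.300 atm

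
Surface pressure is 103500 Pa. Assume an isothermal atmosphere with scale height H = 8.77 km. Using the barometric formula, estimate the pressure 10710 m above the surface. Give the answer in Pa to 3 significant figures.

P ≈ 30500 Pa

Barometric formula: P = P₀ exp(−z/H).
z/H = 10710/8770.0 = 1.2212; exp(−1.2212) = 0.29488.
P = 103500 × 0.29488 = 30520 Pa.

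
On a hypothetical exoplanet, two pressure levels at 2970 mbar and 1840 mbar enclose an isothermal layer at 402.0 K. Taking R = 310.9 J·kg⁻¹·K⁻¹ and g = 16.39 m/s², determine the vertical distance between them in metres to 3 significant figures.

Δz ≈ 3650 m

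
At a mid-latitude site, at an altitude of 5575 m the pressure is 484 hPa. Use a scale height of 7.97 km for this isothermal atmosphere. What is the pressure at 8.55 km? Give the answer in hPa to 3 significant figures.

P ≈ 333 hPa

Between two levels, P₂ = P₁ exp(−Δz/H) with Δz = z₂ − z₁.
Δz = 8550.0 − 5575.0 = 2975.0 m; Δz/H = 2975.0/7970.0 = 0.37327.
P₂ = 484 × exp(−0.37327) = 484 × 0.68848 = 333.22 hPa.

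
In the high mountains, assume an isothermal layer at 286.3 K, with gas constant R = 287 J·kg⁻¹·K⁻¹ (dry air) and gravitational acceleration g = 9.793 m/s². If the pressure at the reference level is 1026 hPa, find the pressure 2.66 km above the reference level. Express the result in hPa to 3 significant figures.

Scale height: H = RT/g = 287 × 286.3 / 9.793 = 8390.5 m.
Barometric formula: P = P₀ exp(−z/H).
z/H = 2660.0/8390.5 = 0.31703; exp(−0.31703) = 0.72831.
P = 1026 × 0.72831 = 747.25 hPa.

P ≈ 747 hPa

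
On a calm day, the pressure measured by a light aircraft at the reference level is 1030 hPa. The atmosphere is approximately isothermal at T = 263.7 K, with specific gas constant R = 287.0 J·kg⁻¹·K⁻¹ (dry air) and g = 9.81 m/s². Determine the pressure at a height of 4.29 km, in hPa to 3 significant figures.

Scale height: H = RT/g = 287.0 × 263.7 / 9.81 = 7714.8 m.
Barometric formula: P = P₀ exp(−z/H).
z/H = 4290.0/7714.8 = 0.55607; exp(−0.55607) = 0.57346.
P = 1030 × 0.57346 = 590.66 hPa.

P ≈ 591 hPa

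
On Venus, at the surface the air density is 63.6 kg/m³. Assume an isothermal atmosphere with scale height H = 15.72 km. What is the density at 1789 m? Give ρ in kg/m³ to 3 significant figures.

ρ ≈ 56.8 kg/m³

In an isothermal atmosphere, density decays like pressure: ρ = ρ₀ exp(−z/H).
z/H = 1789.0/15720 = 0.11380; exp(−0.11380) = 0.89244.
ρ = 63.6 × 0.89244 = 56.759 kg/m³.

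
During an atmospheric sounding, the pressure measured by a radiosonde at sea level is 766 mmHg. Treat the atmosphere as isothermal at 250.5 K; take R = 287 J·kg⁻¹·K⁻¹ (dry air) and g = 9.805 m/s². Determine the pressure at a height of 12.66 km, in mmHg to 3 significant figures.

Scale height: H = RT/g = 287 × 250.5 / 9.805 = 7332.3 m.
Barometric formula: P = P₀ exp(−z/H).
z/H = 12660/7332.3 = 1.7266; exp(−1.7266) = 0.17789.
P = 766 × 0.17789 = 136.26 mmHg.

P ≈ 136 mmHg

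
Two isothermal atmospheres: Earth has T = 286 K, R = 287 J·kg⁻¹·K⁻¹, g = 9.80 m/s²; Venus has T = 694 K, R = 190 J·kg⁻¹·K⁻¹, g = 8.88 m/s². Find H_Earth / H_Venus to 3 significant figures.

H_Earth/H_Venus ≈ 0.564

H = RT/g for each body.
H_Earth = 287 × 286 / 9.80 = 8375.7 m.
H_Venus = 190 × 694 / 8.88 = 14849 m.
H_Earth/H_Venus = 8375.7/14849 = 0.56406.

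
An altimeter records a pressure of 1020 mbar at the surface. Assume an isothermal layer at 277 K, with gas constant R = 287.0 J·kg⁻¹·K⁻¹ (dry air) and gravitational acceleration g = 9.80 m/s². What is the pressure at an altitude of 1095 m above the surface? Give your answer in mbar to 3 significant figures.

P ≈ 891 mbar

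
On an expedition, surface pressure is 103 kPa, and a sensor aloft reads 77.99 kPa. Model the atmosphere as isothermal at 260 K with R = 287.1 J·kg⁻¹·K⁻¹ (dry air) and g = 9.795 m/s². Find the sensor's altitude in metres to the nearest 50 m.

Scale height: H = RT/g = 287.1 × 260 / 9.795 = 7620.8 m.
Invert the barometric formula: z = H ln(P₀/P).
P₀/P = 103/77.99 = 1.3207; ln(1.3207) = 0.27816.
z = 7620.8 × 0.27816 = 2119.8 m.

z ≈ 2100 m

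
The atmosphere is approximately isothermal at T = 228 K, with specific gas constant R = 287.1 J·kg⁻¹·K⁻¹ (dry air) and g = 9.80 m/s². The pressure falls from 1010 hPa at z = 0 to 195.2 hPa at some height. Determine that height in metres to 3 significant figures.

Scale height: H = RT/g = 287.1 × 228 / 9.80 = 6679.5 m.
Invert the barometric formula: z = H ln(P₀/P).
P₀/P = 1010/195.2 = 5.1742; ln(5.1742) = 1.6437.
z = 6679.5 × 1.6437 = 10979 m.

z ≈ 11000 m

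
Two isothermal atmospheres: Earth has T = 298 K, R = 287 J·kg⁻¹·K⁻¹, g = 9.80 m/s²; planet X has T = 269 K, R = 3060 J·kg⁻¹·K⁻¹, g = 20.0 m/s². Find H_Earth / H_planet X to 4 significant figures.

H = RT/g for each body.
H_Earth = 287 × 298 / 9.80 = 8727.1 m.
H_planet X = 3060 × 269 / 20.0 = 41157 m.
H_Earth/H_planet X = 8727.1/41157 = 0.21204.

H_Earth/H_planet X ≈ 0.2120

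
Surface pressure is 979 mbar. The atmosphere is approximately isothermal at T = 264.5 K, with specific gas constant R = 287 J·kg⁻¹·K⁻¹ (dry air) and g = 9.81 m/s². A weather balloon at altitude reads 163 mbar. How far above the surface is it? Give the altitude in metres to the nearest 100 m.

z ≈ 13900 m

Scale height: H = RT/g = 287 × 264.5 / 9.81 = 7738.2 m.
Invert the barometric formula: z = H ln(P₀/P).
P₀/P = 979/163 = 6.0061; ln(6.0061) = 1.7928.
z = 7738.2 × 1.7928 = 13873 m.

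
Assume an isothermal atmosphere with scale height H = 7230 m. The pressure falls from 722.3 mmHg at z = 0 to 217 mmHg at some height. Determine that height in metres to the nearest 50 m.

Invert the barometric formula: z = H ln(P₀/P).
P₀/P = 722.3/217 = 3.3286; ln(3.3286) = 1.2026.
z = 7230.0 × 1.2026 = 8694.8 m.

z ≈ 8700 m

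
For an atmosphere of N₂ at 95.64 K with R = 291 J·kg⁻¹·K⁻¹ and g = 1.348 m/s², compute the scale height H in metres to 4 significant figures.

H ≈ 20650 m

The scale height of an isothermal atmosphere is H = RT/g.
H = 291 × 95.64 / 1.348 = 27831/1.348 = 20646 m.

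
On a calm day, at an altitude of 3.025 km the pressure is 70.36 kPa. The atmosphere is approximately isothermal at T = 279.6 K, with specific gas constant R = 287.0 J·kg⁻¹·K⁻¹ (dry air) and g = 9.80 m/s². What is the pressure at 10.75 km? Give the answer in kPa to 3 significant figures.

Scale height: H = RT/g = 287.0 × 279.6 / 9.80 = 8188.3 m.
Between two levels, P₂ = P₁ exp(−Δz/H) with Δz = z₂ − z₁.
Δz = 10750 − 3025.0 = 7725.0 m; Δz/H = 7725.0/8188.3 = 0.94342.
P₂ = 70.36 × exp(−0.94342) = 70.36 × 0.38929 = 27.390 kPa.

P ≈ 27.4 kPa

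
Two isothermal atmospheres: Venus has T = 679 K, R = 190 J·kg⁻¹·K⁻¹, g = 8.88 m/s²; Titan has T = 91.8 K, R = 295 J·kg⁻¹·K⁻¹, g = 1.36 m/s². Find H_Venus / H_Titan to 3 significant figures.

H_Venus/H_Titan ≈ 0.730

H = RT/g for each body.
H_Venus = 190 × 679 / 8.88 = 14528 m.
H_Titan = 295 × 91.8 / 1.36 = 19912 m.
H_Venus/H_Titan = 14528/19912 = 0.72961.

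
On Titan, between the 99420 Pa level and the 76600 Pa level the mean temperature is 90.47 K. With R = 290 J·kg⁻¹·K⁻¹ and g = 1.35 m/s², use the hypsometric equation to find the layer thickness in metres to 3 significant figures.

Δz ≈ 5070 m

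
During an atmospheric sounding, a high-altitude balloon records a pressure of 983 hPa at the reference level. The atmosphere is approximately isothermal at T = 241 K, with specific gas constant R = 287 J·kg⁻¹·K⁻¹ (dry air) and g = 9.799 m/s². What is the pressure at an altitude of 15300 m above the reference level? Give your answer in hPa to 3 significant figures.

Scale height: H = RT/g = 287 × 241 / 9.799 = 7058.6 m.
Barometric formula: P = P₀ exp(−z/H).
z/H = 15300/7058.6 = 2.1676; exp(−2.1676) = 0.11445.
P = 983 × 0.11445 = 112.50 hPa.

P ≈ 113 hPa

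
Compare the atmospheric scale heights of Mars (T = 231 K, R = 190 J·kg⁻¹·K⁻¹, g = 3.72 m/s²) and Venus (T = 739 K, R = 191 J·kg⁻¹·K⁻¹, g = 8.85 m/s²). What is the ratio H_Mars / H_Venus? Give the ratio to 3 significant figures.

H_Mars/H_Venus ≈ 0.740

H = RT/g for each body.
H_Mars = 190 × 231 / 3.72 = 11798 m.
H_Venus = 191 × 739 / 8.85 = 15949 m.
H_Mars/H_Venus = 11798/15949 = 0.73973.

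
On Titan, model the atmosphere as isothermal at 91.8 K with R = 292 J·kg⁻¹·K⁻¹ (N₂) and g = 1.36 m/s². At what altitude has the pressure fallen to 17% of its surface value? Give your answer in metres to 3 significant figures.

z ≈ 34900 m

Scale height: H = RT/g = 292 × 91.8 / 1.36 = 19710 m.
Set P/P₀ = exp(−z/H) = 0.17, so z = −H ln(0.17).
−ln(0.17) = 1.7720; z = 19710 × 1.7720 = 34926 m.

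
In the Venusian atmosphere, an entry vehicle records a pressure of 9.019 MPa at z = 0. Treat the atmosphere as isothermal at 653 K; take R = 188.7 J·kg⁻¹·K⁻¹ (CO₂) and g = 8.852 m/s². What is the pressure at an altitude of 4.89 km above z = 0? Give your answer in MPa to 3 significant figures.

Scale height: H = RT/g = 188.7 × 653 / 8.852 = 13920 m.
Barometric formula: P = P₀ exp(−z/H).
z/H = 4890.0/13920 = 0.35129; exp(−0.35129) = 0.70378.
P = 9.019 × 0.70378 = 6.3474 MPa.

P ≈ 6.35 MPa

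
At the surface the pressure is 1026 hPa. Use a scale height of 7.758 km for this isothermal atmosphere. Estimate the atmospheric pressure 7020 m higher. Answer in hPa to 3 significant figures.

P ≈ 415 hPa

Barometric formula: P = P₀ exp(−z/H).
z/H = 7020.0/7758.0 = 0.90487; exp(−0.90487) = 0.40459.
P = 1026 × 0.40459 = 415.11 hPa.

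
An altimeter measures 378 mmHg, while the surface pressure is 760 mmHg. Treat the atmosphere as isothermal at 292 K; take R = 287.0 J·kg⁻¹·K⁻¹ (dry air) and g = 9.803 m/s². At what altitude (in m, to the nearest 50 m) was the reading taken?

Scale height: H = RT/g = 287.0 × 292 / 9.803 = 8548.8 m.
Invert the barometric formula: z = H ln(P₀/P).
P₀/P = 760/378 = 2.0106; ln(2.0106) = 0.69843.
z = 8548.8 × 0.69843 = 5970.7 m.

z ≈ 5950 m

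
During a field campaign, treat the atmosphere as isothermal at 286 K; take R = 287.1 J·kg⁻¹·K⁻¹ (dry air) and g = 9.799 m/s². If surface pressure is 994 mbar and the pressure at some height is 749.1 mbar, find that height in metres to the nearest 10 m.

z ≈ 2370 m

Scale height: H = RT/g = 287.1 × 286 / 9.799 = 8379.5 m.
Invert the barometric formula: z = H ln(P₀/P).
P₀/P = 994/749.1 = 1.3269; ln(1.3269) = 0.28285.
z = 8379.5 × 0.28285 = 2370.1 m.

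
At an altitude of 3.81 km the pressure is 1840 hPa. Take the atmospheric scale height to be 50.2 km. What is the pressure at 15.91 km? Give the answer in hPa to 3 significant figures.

P ≈ 1450 hPa

Between two levels, P₂ = P₁ exp(−Δz/H) with Δz = z₂ − z₁.
Δz = 15910 − 3810.0 = 12100 m; Δz/H = 12100/50200 = 0.24104.
P₂ = 1840 × exp(−0.24104) = 1840 × 0.78581 = 1445.9 hPa.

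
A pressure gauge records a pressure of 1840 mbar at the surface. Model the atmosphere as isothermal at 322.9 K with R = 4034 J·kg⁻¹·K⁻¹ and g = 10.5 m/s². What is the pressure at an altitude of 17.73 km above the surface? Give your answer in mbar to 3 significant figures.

P ≈ 1590 mbar

Scale height: H = RT/g = 4034 × 322.9 / 10.5 = 124060 m.
Barometric formula: P = P₀ exp(−z/H).
z/H = 17730/124060 = 0.14291; exp(−0.14291) = 0.86683.
P = 1840 × 0.86683 = 1595.0 mbar.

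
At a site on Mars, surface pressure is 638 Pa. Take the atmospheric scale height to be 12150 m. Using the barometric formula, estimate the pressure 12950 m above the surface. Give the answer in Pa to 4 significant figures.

P ≈ 219.8 Pa

Barometric formula: P = P₀ exp(−z/H).
z/H = 12950/12150 = 1.0658; exp(−1.0658) = 0.34445.
P = 638 × 0.34445 = 219.76 Pa.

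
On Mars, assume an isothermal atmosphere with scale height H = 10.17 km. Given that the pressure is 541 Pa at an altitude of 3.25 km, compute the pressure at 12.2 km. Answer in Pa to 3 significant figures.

Between two levels, P₂ = P₁ exp(−Δz/H) with Δz = z₂ − z₁.
Δz = 12200 − 3250.0 = 8950.0 m; Δz/H = 8950.0/10170 = 0.88004.
P₂ = 541 × exp(−0.88004) = 541 × 0.41477 = 224.39 Pa.

P ≈ 224 Pa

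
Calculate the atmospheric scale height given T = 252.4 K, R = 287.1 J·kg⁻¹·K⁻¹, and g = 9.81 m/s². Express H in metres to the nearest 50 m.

H ≈ 7400 m

The scale height of an isothermal atmosphere is H = RT/g.
H = 287.1 × 252.4 / 9.81 = 72464/9.81 = 7386.7 m.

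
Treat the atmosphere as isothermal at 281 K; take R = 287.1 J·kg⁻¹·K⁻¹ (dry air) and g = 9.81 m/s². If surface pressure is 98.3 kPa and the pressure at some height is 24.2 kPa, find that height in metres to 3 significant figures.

Scale height: H = RT/g = 287.1 × 281 / 9.81 = 8223.8 m.
Invert the barometric formula: z = H ln(P₀/P).
P₀/P = 98.3/24.2 = 4.0620; ln(4.0620) = 1.4017.
z = 8223.8 × 1.4017 = 11527 m.

z ≈ 11500 m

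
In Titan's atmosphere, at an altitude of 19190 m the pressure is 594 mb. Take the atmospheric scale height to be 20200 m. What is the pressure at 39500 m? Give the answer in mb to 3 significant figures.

Between two levels, P₂ = P₁ exp(−Δz/H) with Δz = z₂ − z₁.
Δz = 39500 − 19190 = 20310 m; Δz/H = 20310/20200 = 1.0054.
P₂ = 594 × exp(−1.0054) = 594 × 0.36590 = 217.34 mb.

P ≈ 217 mb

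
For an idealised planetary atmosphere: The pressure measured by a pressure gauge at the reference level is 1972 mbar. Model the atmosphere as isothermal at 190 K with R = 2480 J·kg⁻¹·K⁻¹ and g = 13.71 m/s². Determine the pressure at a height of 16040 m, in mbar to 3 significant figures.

P ≈ 1240 mbar

Scale height: H = RT/g = 2480 × 190 / 13.71 = 34369 m.
Barometric formula: P = P₀ exp(−z/H).
z/H = 16040/34369 = 0.46670; exp(−0.46670) = 0.62707.
P = 1972 × 0.62707 = 1236.6 mbar.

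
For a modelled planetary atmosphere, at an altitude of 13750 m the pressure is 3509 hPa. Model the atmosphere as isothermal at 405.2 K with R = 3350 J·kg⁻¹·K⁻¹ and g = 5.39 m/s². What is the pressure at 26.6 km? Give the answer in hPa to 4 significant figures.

Scale height: H = RT/g = 3350 × 405.2 / 5.39 = 251840 m.
Between two levels, P₂ = P₁ exp(−Δz/H) with Δz = z₂ − z₁.
Δz = 26600 − 13750 = 12850 m; Δz/H = 12850/251840 = 0.051024.
P₂ = 3509 × exp(−0.051024) = 3509 × 0.95026 = 3334.5 hPa.

P ≈ 3334 hPa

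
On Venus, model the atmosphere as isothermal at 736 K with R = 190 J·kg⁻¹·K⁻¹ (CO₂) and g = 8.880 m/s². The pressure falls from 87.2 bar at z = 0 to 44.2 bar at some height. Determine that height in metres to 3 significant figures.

z ≈ 10700 m

Scale height: H = RT/g = 190 × 736 / 8.880 = 15748 m.
Invert the barometric formula: z = H ln(P₀/P).
P₀/P = 87.2/44.2 = 1.9729; ln(1.9729) = 0.67950.
z = 15748 × 0.67950 = 10701 m.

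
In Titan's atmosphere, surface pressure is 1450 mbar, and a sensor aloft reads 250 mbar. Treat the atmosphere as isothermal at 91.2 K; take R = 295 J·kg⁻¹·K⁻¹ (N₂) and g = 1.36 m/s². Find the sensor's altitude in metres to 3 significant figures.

Scale height: H = RT/g = 295 × 91.2 / 1.36 = 19782 m.
Invert the barometric formula: z = H ln(P₀/P).
P₀/P = 1450/250 = 5.8000; ln(5.8000) = 1.7579.
z = 19782 × 1.7579 = 34775 m.

z ≈ 34800 m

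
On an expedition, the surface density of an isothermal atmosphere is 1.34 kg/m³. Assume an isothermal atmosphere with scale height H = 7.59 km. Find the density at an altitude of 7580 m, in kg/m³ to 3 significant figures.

In an isothermal atmosphere, density decays like pressure: ρ = ρ₀ exp(−z/H).
z/H = 7580.0/7590.0 = 0.99868; exp(−0.99868) = 0.36837.
ρ = 1.34 × 0.36837 = 0.49362 kg/m³.

ρ ≈ 0.494 kg/m³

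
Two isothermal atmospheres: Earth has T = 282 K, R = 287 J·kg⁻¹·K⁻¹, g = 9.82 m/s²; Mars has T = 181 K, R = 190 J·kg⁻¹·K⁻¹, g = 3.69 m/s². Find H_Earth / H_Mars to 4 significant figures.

H_Earth/H_Mars ≈ 0.8843

H = RT/g for each body.
H_Earth = 287 × 282 / 9.82 = 8241.8 m.
H_Mars = 190 × 181 / 3.69 = 9319.8 m.
H_Earth/H_Mars = 8241.8/9319.8 = 0.88433.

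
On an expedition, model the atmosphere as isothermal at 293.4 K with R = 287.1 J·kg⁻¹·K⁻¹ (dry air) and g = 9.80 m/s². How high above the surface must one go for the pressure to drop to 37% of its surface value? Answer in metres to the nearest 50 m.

Scale height: H = RT/g = 287.1 × 293.4 / 9.80 = 8595.4 m.
Set P/P₀ = exp(−z/H) = 0.37, so z = −H ln(0.37).
−ln(0.37) = 0.99425; z = 8595.4 × 0.99425 = 8546.0 m.

z ≈ 8550 m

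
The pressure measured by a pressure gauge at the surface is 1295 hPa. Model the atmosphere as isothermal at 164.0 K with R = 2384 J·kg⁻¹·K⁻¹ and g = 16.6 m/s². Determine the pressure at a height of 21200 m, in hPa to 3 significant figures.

P ≈ 526 hPa

Scale height: H = RT/g = 2384 × 164.0 / 16.6 = 23553 m.
Barometric formula: P = P₀ exp(−z/H).
z/H = 21200/23553 = 0.90010; exp(−0.90010) = 0.40653.
P = 1295 × 0.40653 = 526.46 hPa.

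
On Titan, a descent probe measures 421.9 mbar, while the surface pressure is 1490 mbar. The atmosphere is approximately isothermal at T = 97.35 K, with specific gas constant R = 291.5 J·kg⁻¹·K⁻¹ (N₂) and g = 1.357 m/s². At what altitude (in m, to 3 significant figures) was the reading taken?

Scale height: H = RT/g = 291.5 × 97.35 / 1.357 = 20912 m.
Invert the barometric formula: z = H ln(P₀/P).
P₀/P = 1490/421.9 = 3.5316; ln(3.5316) = 1.2618.
z = 20912 × 1.2618 = 26387 m.

z ≈ 26400 m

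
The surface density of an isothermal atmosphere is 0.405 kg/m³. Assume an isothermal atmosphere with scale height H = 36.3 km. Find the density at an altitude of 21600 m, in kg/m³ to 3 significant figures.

ρ ≈ 0.223 kg/m³

In an isothermal atmosphere, density decays like pressure: ρ = ρ₀ exp(−z/H).
z/H = 21600/36300 = 0.59504; exp(−0.59504) = 0.55154.
ρ = 0.405 × 0.55154 = 0.22337 kg/m³.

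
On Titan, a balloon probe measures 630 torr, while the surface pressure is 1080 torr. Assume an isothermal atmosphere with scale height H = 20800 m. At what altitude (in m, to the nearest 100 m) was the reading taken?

Invert the barometric formula: z = H ln(P₀/P).
P₀/P = 1080/630 = 1.7143; ln(1.7143) = 0.53900.
z = 20800 × 0.53900 = 11211 m.

z ≈ 11200 m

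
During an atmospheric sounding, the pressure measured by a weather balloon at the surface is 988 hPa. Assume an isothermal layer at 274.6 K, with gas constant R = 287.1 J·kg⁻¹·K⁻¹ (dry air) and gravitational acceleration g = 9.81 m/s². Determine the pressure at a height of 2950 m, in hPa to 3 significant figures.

Scale height: H = RT/g = 287.1 × 274.6 / 9.81 = 8036.5 m.
Barometric formula: P = P₀ exp(−z/H).
z/H = 2950.0/8036.5 = 0.36708; exp(−0.36708) = 0.69275.
P = 988 × 0.69275 = 684.44 hPa.

P ≈ 684 hPa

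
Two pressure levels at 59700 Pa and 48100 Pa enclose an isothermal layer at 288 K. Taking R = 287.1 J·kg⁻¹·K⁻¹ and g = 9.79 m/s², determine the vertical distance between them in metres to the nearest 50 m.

Hypsometric equation: Δz = (R T̄/g) ln(P₁/P₂).
R T̄/g = 287.1 × 288 / 9.79 = 8445.8 m.
ln(59700/48100) = ln(1.2412) = 0.21608.
Δz = 8445.8 × 0.21608 = 1825.0 m.

Δz ≈ 1800 m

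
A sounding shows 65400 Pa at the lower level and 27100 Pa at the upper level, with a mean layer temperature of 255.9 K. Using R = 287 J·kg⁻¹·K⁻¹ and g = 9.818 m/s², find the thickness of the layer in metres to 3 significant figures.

Δz ≈ 6590 m

Hypsometric equation: Δz = (R T̄/g) ln(P₁/P₂).
R T̄/g = 287 × 255.9 / 9.818 = 7480.5 m.
ln(65400/27100) = ln(2.4133) = 0.88100.
Δz = 7480.5 × 0.88100 = 6590.3 m.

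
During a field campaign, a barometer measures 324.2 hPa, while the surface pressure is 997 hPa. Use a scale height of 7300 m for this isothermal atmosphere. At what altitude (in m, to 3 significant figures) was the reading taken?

Invert the barometric formula: z = H ln(P₀/P).
P₀/P = 997/324.2 = 3.0753; ln(3.0753) = 1.1234.
z = 7300.0 × 1.1234 = 8200.8 m.

z ≈ 8200 m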